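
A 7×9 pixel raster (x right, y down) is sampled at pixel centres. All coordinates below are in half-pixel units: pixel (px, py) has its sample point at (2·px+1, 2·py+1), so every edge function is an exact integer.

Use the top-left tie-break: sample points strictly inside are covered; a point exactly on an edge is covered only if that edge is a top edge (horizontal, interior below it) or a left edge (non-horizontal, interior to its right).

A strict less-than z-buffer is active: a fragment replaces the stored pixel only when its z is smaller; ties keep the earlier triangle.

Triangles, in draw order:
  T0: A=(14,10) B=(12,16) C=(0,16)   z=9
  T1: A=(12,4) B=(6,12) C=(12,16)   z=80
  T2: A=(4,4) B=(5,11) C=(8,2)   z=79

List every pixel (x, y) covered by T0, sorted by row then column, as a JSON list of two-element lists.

T0:
  2·area = 72
  edge (14, 10)→(12, 16): d=(-2,6) right/bottom  bias=-1
  edge (12, 16)→(0, 16): d=(-12,0) right/bottom  bias=-1
  edge (0, 16)→(14, 10): d=(14,-6) top-left  bias=+0
    (6,5)@(13, 11): e=[4,60,8] → █
    (3,6)@(7, 13): e=[36,36,0] → █  [on edge]
    (4,6)@(9, 13): e=[24,36,12] → █
    (5,6)@(11, 13): e=[12,36,24] → █
    (6,6)@(13, 13): e=[0,36,36] → ·  [on edge]
    (1,7)@(3, 15): e=[56,12,4] → █
    (2,7)@(5, 15): e=[44,12,16] → █
    (6,7)@(13, 15): e=[-4,12,64] → ·
    (1,8)@(3, 17): e=[52,-12,32] → ·
    (2,8)@(5, 17): e=[40,-12,44] → ·
    (3,8)@(7, 17): e=[28,-12,56] → ·
    (4,8)@(9, 17): e=[16,-12,68] → ·
  covered (9 px):
    · · · · · · ·
    · · · · · · ·
    · · · · · · ·
    · · · · · · ·
    · · · · · · ·
    · · · · · · █
    · · · █ █ █ ·
    · █ █ █ █ █ ·
    · · · · · · ·
T1:
  2·area = 72  (B↔C swapped to make it positive)
  edge (12, 4)→(12, 16): d=(0,12) right/bottom  bias=-1
  edge (12, 16)→(6, 12): d=(-6,-4) top-left  bias=+0
  edge (6, 12)→(12, 4): d=(6,-8) top-left  bias=+0
    (5,3)@(11, 7): e=[12,50,10] → █
    (6,3)@(13, 7): e=[-12,58,26] → ·
    (4,4)@(9, 9): e=[36,30,6] → █
    (6,4)@(13, 9): e=[-12,46,38] → ·
    (3,5)@(7, 11): e=[60,10,2] → █
    (6,5)@(13, 11): e=[-12,34,50] → ·
    (3,6)@(7, 13): e=[60,-2,14] → ·
    (4,6)@(9, 13): e=[36,6,30] → █
    (6,6)@(13, 13): e=[-12,22,62] → ·
    (4,7)@(9, 15): e=[36,-6,42] → ·
    (5,7)@(11, 15): e=[12,2,58] → █
    (6,7)@(13, 15): e=[-12,10,74] → ·
  covered (9 px):
    · · · · · · ·
    · · · · · · ·
    · · · · · · ·
    · · · · · █ ·
    · · · · █ █ ·
    · · · █ █ █ ·
    · · · · █ █ ·
    · · · · · █ ·
    · · · · · · ·
T2:
  2·area = 30  (B↔C swapped to make it positive)
  edge (4, 4)→(8, 2): d=(4,-2) top-left  bias=+0
  edge (8, 2)→(5, 11): d=(-3,9) right/bottom  bias=-1
  edge (5, 11)→(4, 4): d=(-1,-7) top-left  bias=+0
    (3,1)@(7, 3): e=[2,6,22] → █
    (4,1)@(9, 3): e=[6,-12,36] → ·
    (2,2)@(5, 5): e=[6,18,6] → █
    (3,2)@(7, 5): e=[10,0,20] → ·  [on edge]
    (2,3)@(5, 7): e=[14,12,4] → █
    (3,3)@(7, 7): e=[18,-6,18] → ·
    (2,4)@(5, 9): e=[22,6,2] → █
    (3,4)@(7, 9): e=[26,-12,16] → ·
    (2,5)@(5, 11): e=[30,0,0] → ·  [on edge]
    (1,8)@(3, 17): e=[50,0,-20] → ·  [on edge]
  covered (4 px):
    · · · · · · ·
    · · · █ · · ·
    · · █ · · · ·
    · · █ · · · ·
    · · █ · · · ·
    · · · · · · ·
    · · · · · · ·
    · · · · · · ·
    · · · · · · ·

Result: [[6,5],[3,6],[4,6],[5,6],[1,7],[2,7],[3,7],[4,7],[5,7]]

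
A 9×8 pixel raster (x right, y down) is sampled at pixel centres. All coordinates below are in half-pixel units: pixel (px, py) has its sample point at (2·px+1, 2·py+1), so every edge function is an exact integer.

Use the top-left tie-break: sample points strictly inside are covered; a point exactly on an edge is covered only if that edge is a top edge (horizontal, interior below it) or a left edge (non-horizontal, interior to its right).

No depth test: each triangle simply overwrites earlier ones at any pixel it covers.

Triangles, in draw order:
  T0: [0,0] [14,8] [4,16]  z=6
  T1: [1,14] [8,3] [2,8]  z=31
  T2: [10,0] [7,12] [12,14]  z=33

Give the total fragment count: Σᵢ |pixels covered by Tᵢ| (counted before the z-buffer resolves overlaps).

T0:
  2·area = 192
  edge (0, 0)→(14, 8): d=(14,8) right/bottom  bias=-1
  edge (14, 8)→(4, 16): d=(-10,8) right/bottom  bias=-1
  edge (4, 16)→(0, 0): d=(-4,-16) top-left  bias=+0
    (0,0)@(1, 1): e=[6,174,12] → █
    (1,0)@(3, 1): e=[-10,158,44] → ·
    (0,1)@(1, 3): e=[34,154,4] → █
    (1,1)@(3, 3): e=[18,138,36] → █
    (2,1)@(5, 3): e=[2,122,68] → █
    (3,1)@(7, 3): e=[-14,106,100] → ·
    (0,2)@(1, 5): e=[62,134,-4] → ·
    (1,2)@(3, 5): e=[46,118,28] → █
    (3,2)@(7, 5): e=[14,86,92] → █
    (4,2)@(9, 5): e=[-2,70,124] → ·
    (1,3)@(3, 7): e=[74,98,20] → █
    (4,3)@(9, 7): e=[26,50,116] → █
  covered (24 px):
    █ · · · · · · · ·
    █ █ █ · · · · · ·
    · █ █ █ · · · · ·
    · █ █ █ █ █ · · ·
    · █ █ █ █ █ · · ·
    · █ █ █ █ · · · ·
    · · █ █ · · · · ·
    · · █ · · · · · ·
T1:
  2·area = 31  (B↔C swapped to make it positive)
  edge (1, 14)→(2, 8): d=(1,-6) top-left  bias=+0
  edge (2, 8)→(8, 3): d=(6,-5) top-left  bias=+0
  edge (8, 3)→(1, 14): d=(-7,11) right/bottom  bias=-1
    (2,3)@(5, 7): e=[17,9,5] → █
    (3,3)@(7, 7): e=[29,19,-17] → ·
    (1,4)@(3, 9): e=[7,11,13] → █
    (2,4)@(5, 9): e=[19,21,-9] → ·
    (1,5)@(3, 11): e=[9,23,-1] → ·
  covered (2 px):
    · · · · · · · · ·
    · · · · · · · · ·
    · · · · · · · · ·
    · · █ · · · · · ·
    · █ · · · · · · ·
    · · · · · · · · ·
    · · · · · · · · ·
    · · · · · · · · ·
T2:
  2·area = 66  (B↔C swapped to make it positive)
  edge (10, 0)→(12, 14): d=(2,14) right/bottom  bias=-1
  edge (12, 14)→(7, 12): d=(-5,-2) top-left  bias=+0
  edge (7, 12)→(10, 0): d=(3,-12) top-left  bias=+0
    (4,2)@(9, 5): e=[24,39,3] → █
    (5,2)@(11, 5): e=[-4,43,27] → ·
    (4,3)@(9, 7): e=[28,29,9] → █
    (5,3)@(11, 7): e=[0,33,33] → ·  [on edge]
    (4,4)@(9, 9): e=[32,19,15] → █
    (5,4)@(11, 9): e=[4,23,39] → █
    (6,4)@(13, 9): e=[-24,27,63] → ·
    (4,5)@(9, 11): e=[36,9,21] → █
    (6,5)@(13, 11): e=[-20,17,69] → ·
    (4,6)@(9, 13): e=[40,-1,27] → ·
    (5,6)@(11, 13): e=[12,3,51] → █
    (6,6)@(13, 13): e=[-16,7,75] → ·
  covered (7 px):
    · · · · · · · · ·
    · · · · · · · · ·
    · · · · █ · · · ·
    · · · · █ · · · ·
    · · · · █ █ · · ·
    · · · · █ █ · · ·
    · · · · · █ · · ·
    · · · · · · · · ·

Answer: 33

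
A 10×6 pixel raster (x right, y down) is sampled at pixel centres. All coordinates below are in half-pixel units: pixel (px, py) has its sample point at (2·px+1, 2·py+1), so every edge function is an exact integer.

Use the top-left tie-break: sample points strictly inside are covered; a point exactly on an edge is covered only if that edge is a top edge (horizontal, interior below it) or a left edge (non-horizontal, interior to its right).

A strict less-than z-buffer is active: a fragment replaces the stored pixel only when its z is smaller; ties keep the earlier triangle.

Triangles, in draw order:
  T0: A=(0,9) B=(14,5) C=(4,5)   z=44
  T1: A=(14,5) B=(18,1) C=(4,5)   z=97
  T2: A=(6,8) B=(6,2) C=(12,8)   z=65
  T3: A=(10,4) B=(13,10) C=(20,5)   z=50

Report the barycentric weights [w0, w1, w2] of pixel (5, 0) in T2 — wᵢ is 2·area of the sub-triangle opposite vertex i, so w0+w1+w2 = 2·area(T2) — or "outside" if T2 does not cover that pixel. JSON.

T0:
  2·area = 40  (B↔C swapped to make it positive)
  edge (0, 9)→(4, 5): d=(4,-4) top-left  bias=+0
  edge (4, 5)→(14, 5): d=(10,0) top-left  bias=+0
  edge (14, 5)→(0, 9): d=(-14,4) right/bottom  bias=-1
    (0,2)@(1, 5): e=[-12,0,52] → ·  [on edge]
    (1,2)@(3, 5): e=[-4,0,44] → ·  [on edge]
    (2,2)@(5, 5): e=[4,0,36] → #  [on edge]
    (3,2)@(7, 5): e=[12,0,28] → #  [on edge]
    (4,2)@(9, 5): e=[20,0,20] → #  [on edge]
    (5,2)@(11, 5): e=[28,0,12] → #  [on edge]
    (6,2)@(13, 5): e=[36,0,4] → #  [on edge]
    (7,2)@(15, 5): e=[44,0,-4] → ·  [on edge]
    (8,2)@(17, 5): e=[52,0,-12] → ·  [on edge]
    (9,2)@(19, 5): e=[60,0,-20] → ·  [on edge]
    (1,3)@(3, 7): e=[4,20,16] → #
    (3,3)@(7, 7): e=[20,20,0] → ·  [on edge]
  covered (7 px):
    · · · · · · · · · ·
    · · · · · · · · · ·
    · · # # # # # · · ·
    · # # · · · · · · ·
    · · · · · · · · · ·
    · · · · · · · · · ·
T1:
  2·area = 40  (B↔C swapped to make it positive)
  edge (14, 5)→(4, 5): d=(-10,0) right/bottom  bias=-1
  edge (4, 5)→(18, 1): d=(14,-4) top-left  bias=+0
  edge (18, 1)→(14, 5): d=(-4,4) right/bottom  bias=-1
    (5,1)@(11, 3): e=[20,0,20] → #  [on edge]
    (6,1)@(13, 3): e=[20,8,12] → #
    (7,1)@(15, 3): e=[20,16,4] → #
    (8,1)@(17, 3): e=[20,24,-4] → ·
    (0,2)@(1, 5): e=[0,-12,52] → ·  [on edge]
    (1,2)@(3, 5): e=[0,-4,44] → ·  [on edge]
    (2,2)@(5, 5): e=[0,4,36] → ·  [on edge]
    (3,2)@(7, 5): e=[0,12,28] → ·  [on edge]
    (4,2)@(9, 5): e=[0,20,20] → ·  [on edge]
    (5,2)@(11, 5): e=[0,28,12] → ·  [on edge]
    (6,2)@(13, 5): e=[0,36,4] → ·  [on edge]
    (7,2)@(15, 5): e=[0,44,-4] → ·  [on edge]
    (8,2)@(17, 5): e=[0,52,-12] → ·  [on edge]
    (9,2)@(19, 5): e=[0,60,-20] → ·  [on edge]
  covered (3 px):
    · · · · · · · · · ·
    · · · · · # # # · ·
    · · · · · · · · · ·
    · · · · · · · · · ·
    · · · · · · · · · ·
    · · · · · · · · · ·
T2:
  2·area = 36
  edge (6, 8)→(6, 2): d=(0,-6) top-left  bias=+0
  edge (6, 2)→(12, 8): d=(6,6) right/bottom  bias=-1
  edge (12, 8)→(6, 8): d=(-6,0) right/bottom  bias=-1
    (2,0)@(5, 1): e=[-6,0,42] → ·  [on edge]
    (3,1)@(7, 3): e=[6,0,30] → ·  [on edge]
    (3,2)@(7, 5): e=[6,12,18] → #
    (4,2)@(9, 5): e=[18,0,18] → ·  [on edge]
    (3,3)@(7, 7): e=[6,24,6] → #
    (4,3)@(9, 7): e=[18,12,6] → #
    (5,3)@(11, 7): e=[30,0,6] → ·  [on edge]
    (3,4)@(7, 9): e=[6,36,-6] → ·
    (4,4)@(9, 9): e=[18,24,-6] → ·
    (6,4)@(13, 9): e=[42,0,-6] → ·  [on edge]
    (7,5)@(15, 11): e=[54,0,-18] → ·  [on edge]
  covered (3 px):
    · · · · · · · · · ·
    · · · · · · · · · ·
    · · · # · · · · · ·
    · · · # # · · · · ·
    · · · · · · · · · ·
    · · · · · · · · · ·
T3:
  2·area = 57  (B↔C swapped to make it positive)
  edge (10, 4)→(20, 5): d=(10,1) right/bottom  bias=-1
  edge (20, 5)→(13, 10): d=(-7,5) right/bottom  bias=-1
  edge (13, 10)→(10, 4): d=(-3,-6) top-left  bias=+0
    (5,2)@(11, 5): e=[9,45,3] → #
    (6,2)@(13, 5): e=[7,35,15] → #
    (7,2)@(15, 5): e=[5,25,27] → #
    (8,2)@(17, 5): e=[3,15,39] → #
    (9,2)@(19, 5): e=[1,5,51] → #
    (5,3)@(11, 7): e=[29,31,-3] → ·
    (6,3)@(13, 7): e=[27,21,9] → #
    (9,3)@(19, 7): e=[21,-9,45] → ·
    (6,4)@(13, 9): e=[47,7,3] → #
    (7,4)@(15, 9): e=[45,-3,15] → ·
    (8,4)@(17, 9): e=[43,-13,27] → ·
    (6,5)@(13, 11): e=[67,-7,-3] → ·
  covered (9 px):
    · · · · · · · · · ·
    · · · · · · · · · ·
    · · · · · # # # # #
    · · · · · · # # # ·
    · · · · · · # · · ·
    · · · · · · · · · ·

Answer: "outside"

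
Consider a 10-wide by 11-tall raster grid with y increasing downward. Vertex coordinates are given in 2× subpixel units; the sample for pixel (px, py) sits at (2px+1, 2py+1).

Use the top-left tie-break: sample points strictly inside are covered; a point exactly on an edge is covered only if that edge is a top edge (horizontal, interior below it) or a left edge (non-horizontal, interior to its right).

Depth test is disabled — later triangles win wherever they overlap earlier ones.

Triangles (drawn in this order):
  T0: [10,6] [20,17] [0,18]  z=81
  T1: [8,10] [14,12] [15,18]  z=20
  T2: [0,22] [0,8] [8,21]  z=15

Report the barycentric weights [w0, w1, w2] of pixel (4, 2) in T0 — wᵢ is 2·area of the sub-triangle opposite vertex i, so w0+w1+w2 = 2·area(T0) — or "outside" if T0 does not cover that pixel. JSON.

T0:
  2·area = 230
  edge (10, 6)→(20, 17): d=(10,11) right/bottom  bias=-1
  edge (20, 17)→(0, 18): d=(-20,1) right/bottom  bias=-1
  edge (0, 18)→(10, 6): d=(10,-12) top-left  bias=+0
    (4,4)@(9, 9): e=[41,171,18] → █
    (5,4)@(11, 9): e=[19,169,42] → █
    (6,4)@(13, 9): e=[-3,167,66] → ·
    (3,5)@(7, 11): e=[83,133,14] → █
    (6,5)@(13, 11): e=[17,127,86] → █
    (7,5)@(15, 11): e=[-5,125,110] → ·
    (2,6)@(5, 13): e=[125,95,10] → █
    (7,6)@(15, 13): e=[15,85,130] → █
    (8,6)@(17, 13): e=[-7,83,154] → ·
    (1,7)@(3, 15): e=[167,57,6] → █
    (8,7)@(17, 15): e=[13,43,174] → █
    (9,7)@(19, 15): e=[-9,41,198] → ·
  covered (30 px):
    · · · · · · · · · ·
    · · · · · · · · · ·
    · · · · · · · · · ·
    · · · · · · · · · ·
    · · · · █ █ · · · ·
    · · · █ █ █ █ · · ·
    · · █ █ █ █ █ █ · ·
    · █ █ █ █ █ █ █ █ ·
    █ █ █ █ █ █ █ █ █ █
    · · · · · · · · · ·
    · · · · · · · · · ·
T1:
  2·area = 34
  edge (8, 10)→(14, 12): d=(6,2) right/bottom  bias=-1
  edge (14, 12)→(15, 18): d=(1,6) right/bottom  bias=-1
  edge (15, 18)→(8, 10): d=(-7,-8) top-left  bias=+0
    (2,4)@(5, 9): e=[0,51,-17] → ·  [on edge]
    (4,5)@(9, 11): e=[4,29,1] → █
    (5,5)@(11, 11): e=[0,17,17] → ·  [on edge]
    (4,6)@(9, 13): e=[16,31,-13] → ·
    (5,6)@(11, 13): e=[12,19,3] → █
    (6,6)@(13, 13): e=[8,7,19] → █
    (7,6)@(15, 13): e=[4,-5,35] → ·
    (8,6)@(17, 13): e=[0,-17,51] → ·  [on edge]
    (5,7)@(11, 15): e=[24,21,-11] → ·
    (6,7)@(13, 15): e=[20,9,5] → █
    (7,7)@(15, 15): e=[16,-3,21] → ·
    (6,8)@(13, 17): e=[32,11,-9] → ·
  covered (4 px):
    · · · · · · · · · ·
    · · · · · · · · · ·
    · · · · · · · · · ·
    · · · · · · · · · ·
    · · · · · · · · · ·
    · · · · █ · · · · ·
    · · · · · █ █ · · ·
    · · · · · · █ · · ·
    · · · · · · · · · ·
    · · · · · · · · · ·
    · · · · · · · · · ·
T2:
  2·area = 112
  edge (0, 22)→(0, 8): d=(0,-14) top-left  bias=+0
  edge (0, 8)→(8, 21): d=(8,13) right/bottom  bias=-1
  edge (8, 21)→(0, 22): d=(-8,1) right/bottom  bias=-1
    (0,5)@(1, 11): e=[14,11,87] → █
    (1,5)@(3, 11): e=[42,-15,85] → ·
    (0,6)@(1, 13): e=[14,27,71] → █
    (1,6)@(3, 13): e=[42,1,69] → █
    (2,6)@(5, 13): e=[70,-25,67] → ·
    (0,7)@(1, 15): e=[14,43,55] → █
    (2,7)@(5, 15): e=[70,-9,51] → ·
    (0,8)@(1, 17): e=[14,59,39] → █
    (2,8)@(5, 17): e=[70,7,35] → █
    (3,8)@(7, 17): e=[98,-19,33] → ·
    (0,9)@(1, 19): e=[14,75,23] → █
    (3,9)@(7, 19): e=[98,-3,17] → ·
  covered (15 px):
    · · · · · · · · · ·
    · · · · · · · · · ·
    · · · · · · · · · ·
    · · · · · · · · · ·
    · · · · · · · · · ·
    █ · · · · · · · · ·
    █ █ · · · · · · · ·
    █ █ · · · · · · · ·
    █ █ █ · · · · · · ·
    █ █ █ · · · · · · ·
    █ █ █ █ · · · · · ·

Answer: "outside"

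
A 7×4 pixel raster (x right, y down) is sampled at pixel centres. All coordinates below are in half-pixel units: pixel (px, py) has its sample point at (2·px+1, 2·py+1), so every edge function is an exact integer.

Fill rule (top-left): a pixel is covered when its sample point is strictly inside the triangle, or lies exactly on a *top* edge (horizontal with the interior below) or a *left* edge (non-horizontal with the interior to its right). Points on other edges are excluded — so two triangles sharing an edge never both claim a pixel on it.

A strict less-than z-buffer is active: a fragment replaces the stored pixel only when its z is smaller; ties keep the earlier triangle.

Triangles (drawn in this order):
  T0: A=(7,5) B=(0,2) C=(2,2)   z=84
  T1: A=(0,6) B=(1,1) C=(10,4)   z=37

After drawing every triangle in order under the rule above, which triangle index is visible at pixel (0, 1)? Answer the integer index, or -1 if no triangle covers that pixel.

T0:
  2·area = 6
  edge (7, 5)→(0, 2): d=(-7,-3) top-left  bias=+0
  edge (0, 2)→(2, 2): d=(2,0) top-left  bias=+0
  edge (2, 2)→(7, 5): d=(5,3) right/bottom  bias=-1
    (1,1)@(3, 3): e=[2,2,2] → X
    (2,1)@(5, 3): e=[8,2,-4] → .
    (1,2)@(3, 5): e=[-12,6,12] → .
    (3,2)@(7, 5): e=[0,6,0] → .  [on edge]
  covered (1 px):
    . . . . . . .
    . X . . . . .
    . . . . . . .
    . . . . . . .
T1:
  2·area = 48
  edge (0, 6)→(1, 1): d=(1,-5) top-left  bias=+0
  edge (1, 1)→(10, 4): d=(9,3) right/bottom  bias=-1
  edge (10, 4)→(0, 6): d=(-10,2) right/bottom  bias=-1
    (0,0)@(1, 1): e=[0,0,48] → .  [on edge]
    (0,1)@(1, 3): e=[2,18,28] → X
    (1,1)@(3, 3): e=[12,12,24] → X
    (2,1)@(5, 3): e=[22,6,20] → X
    (3,1)@(7, 3): e=[32,0,16] → .  [on edge]
    (0,2)@(1, 5): e=[4,36,8] → X
    (2,2)@(5, 5): e=[24,24,0] → .  [on edge]
    (6,2)@(13, 5): e=[64,0,-16] → .  [on edge]
    (0,3)@(1, 7): e=[6,54,-12] → .
    (1,3)@(3, 7): e=[16,48,-16] → .
  covered (5 px):
    . . . . . . .
    X X X . . . .
    X X . . . . .
    . . . . . . .

Z-buffer (winner per pixel, '.' = empty):
  . . . . . . .
  1 1 1 . . . .
  1 1 . . . . .
  . . . . . . .

Result: 1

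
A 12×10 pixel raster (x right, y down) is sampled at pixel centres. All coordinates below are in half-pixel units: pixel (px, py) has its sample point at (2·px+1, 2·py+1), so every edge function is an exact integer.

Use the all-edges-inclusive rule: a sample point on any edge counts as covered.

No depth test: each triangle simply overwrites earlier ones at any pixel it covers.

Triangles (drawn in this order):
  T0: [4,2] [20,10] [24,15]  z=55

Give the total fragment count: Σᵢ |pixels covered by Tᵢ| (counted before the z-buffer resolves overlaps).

T0:
  2·area = 48
  edge (4, 2)→(20, 10): d=(16,8) inclusive
  edge (20, 10)→(24, 15): d=(4,5) inclusive
  edge (24, 15)→(4, 2): d=(-20,-13) inclusive
    (4,2)@(9, 5): e=[8,35,5] → X
    (5,2)@(11, 5): e=[-8,25,31] → .
    (4,3)@(9, 7): e=[40,43,-35] → .
    (6,3)@(13, 7): e=[8,23,17] → X
    (7,3)@(15, 7): e=[-8,13,43] → .
    (6,4)@(13, 9): e=[40,31,-23] → .
    (7,4)@(15, 9): e=[24,21,3] → X
    (8,4)@(17, 9): e=[8,11,29] → X
    (9,4)@(19, 9): e=[-8,1,55] → .
    (7,5)@(15, 11): e=[56,29,-37] → .
    (8,5)@(17, 11): e=[40,19,-11] → .
    (9,5)@(19, 11): e=[24,9,15] → X
  covered (6 px):
    . . . . . . . . . . . .
    . . . . . . . . . . . .
    . . . . X . . . . . . .
    . . . . . . X . . . . .
    . . . . . . . X X . . .
    . . . . . . . . . X . .
    . . . . . . . . . . X .
    . . . . . . . . . . . .
    . . . . . . . . . . . .
    . . . . . . . . . . . .

Result: 6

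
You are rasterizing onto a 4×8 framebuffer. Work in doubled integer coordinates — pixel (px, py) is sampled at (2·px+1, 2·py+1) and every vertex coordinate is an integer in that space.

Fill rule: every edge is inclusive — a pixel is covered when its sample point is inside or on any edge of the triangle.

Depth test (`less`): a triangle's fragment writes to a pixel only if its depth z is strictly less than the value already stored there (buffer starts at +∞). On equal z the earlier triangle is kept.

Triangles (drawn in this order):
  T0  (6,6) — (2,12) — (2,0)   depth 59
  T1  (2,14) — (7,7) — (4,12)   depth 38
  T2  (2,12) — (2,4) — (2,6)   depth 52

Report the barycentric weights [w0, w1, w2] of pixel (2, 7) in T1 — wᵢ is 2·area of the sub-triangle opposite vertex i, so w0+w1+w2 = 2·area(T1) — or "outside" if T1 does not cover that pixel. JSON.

T0:
  2·area = 48
  edge (6, 6)→(2, 12): d=(-4,6) inclusive
  edge (2, 12)→(2, 0): d=(0,-12) inclusive
  edge (2, 0)→(6, 6): d=(4,6) inclusive
    (1,1)@(3, 3): e=[30,12,6] → █
    (2,1)@(5, 3): e=[18,36,-6] → ·
    (1,2)@(3, 5): e=[22,12,14] → █
    (2,2)@(5, 5): e=[10,36,2] → █
    (3,2)@(7, 5): e=[-2,60,-10] → ·
    (1,3)@(3, 7): e=[14,12,22] → █
    (3,3)@(7, 7): e=[-10,60,-2] → ·
    (1,4)@(3, 9): e=[6,12,30] → █
    (2,4)@(5, 9): e=[-6,36,18] → ·
    (1,5)@(3, 11): e=[-2,12,38] → ·
  covered (6 px):
    · · · ·
    · █ · ·
    · █ █ ·
    · █ █ ·
    · █ · ·
    · · · ·
    · · · ·
    · · · ·
T1:
  2·area = 4
  edge (2, 14)→(7, 7): d=(5,-7) inclusive
  edge (7, 7)→(4, 12): d=(-3,5) inclusive
  edge (4, 12)→(2, 14): d=(-2,2) inclusive
    (3,3)@(7, 7): e=[0,0,4] → █  [on edge]
    (3,4)@(7, 9): e=[10,-6,0] → ·  [on edge]
    (2,5)@(5, 11): e=[6,-2,0] → ·  [on edge]
    (1,6)@(3, 13): e=[2,2,0] → █  [on edge]
    (2,6)@(5, 13): e=[16,-8,-4] → ·
    (0,7)@(1, 15): e=[-2,6,0] → ·  [on edge]
    (1,7)@(3, 15): e=[12,-4,-4] → ·
  covered (2 px):
    · · · ·
    · · · ·
    · · · ·
    · · · █
    · · · ·
    · · · ·
    · █ · ·
    · · · ·
T2:
  degenerate (2·area = 0) — covers nothing

Result: "outside"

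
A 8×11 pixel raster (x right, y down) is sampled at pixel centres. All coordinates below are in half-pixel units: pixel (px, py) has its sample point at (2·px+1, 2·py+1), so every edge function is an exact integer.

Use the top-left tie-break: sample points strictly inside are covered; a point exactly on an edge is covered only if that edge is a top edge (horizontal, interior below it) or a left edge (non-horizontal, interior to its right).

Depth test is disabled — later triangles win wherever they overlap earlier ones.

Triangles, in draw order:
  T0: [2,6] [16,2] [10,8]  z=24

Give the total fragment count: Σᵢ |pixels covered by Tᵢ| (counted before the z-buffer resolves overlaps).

T0:
  2·area = 60
  edge (2, 6)→(16, 2): d=(14,-4) top-left  bias=+0
  edge (16, 2)→(10, 8): d=(-6,6) right/bottom  bias=-1
  edge (10, 8)→(2, 6): d=(-8,-2) top-left  bias=+0
    (6,1)@(13, 3): e=[2,12,46] → X
    (7,1)@(15, 3): e=[10,0,50] → .  [on edge]
    (3,2)@(7, 5): e=[6,36,18] → X
    (4,2)@(9, 5): e=[14,24,22] → X
    (5,2)@(11, 5): e=[22,12,26] → X
    (6,2)@(13, 5): e=[30,0,30] → .  [on edge]
    (3,3)@(7, 7): e=[34,24,2] → X
    (5,3)@(11, 7): e=[50,0,10] → .  [on edge]
    (3,4)@(7, 9): e=[62,12,-14] → .
    (4,4)@(9, 9): e=[70,0,-10] → .  [on edge]
    (3,5)@(7, 11): e=[90,0,-30] → .  [on edge]
    (2,6)@(5, 13): e=[110,0,-50] → .  [on edge]
    (1,7)@(3, 15): e=[130,0,-70] → .  [on edge]
    (0,8)@(1, 17): e=[150,0,-90] → .  [on edge]
  covered (6 px):
    . . . . . . . .
    . . . . . . X .
    . . . X X X . .
    . . . X X . . .
    . . . . . . . .
    . . . . . . . .
    . . . . . . . .
    . . . . . . . .
    . . . . . . . .
    . . . . . . . .
    . . . . . . . .

Final: 6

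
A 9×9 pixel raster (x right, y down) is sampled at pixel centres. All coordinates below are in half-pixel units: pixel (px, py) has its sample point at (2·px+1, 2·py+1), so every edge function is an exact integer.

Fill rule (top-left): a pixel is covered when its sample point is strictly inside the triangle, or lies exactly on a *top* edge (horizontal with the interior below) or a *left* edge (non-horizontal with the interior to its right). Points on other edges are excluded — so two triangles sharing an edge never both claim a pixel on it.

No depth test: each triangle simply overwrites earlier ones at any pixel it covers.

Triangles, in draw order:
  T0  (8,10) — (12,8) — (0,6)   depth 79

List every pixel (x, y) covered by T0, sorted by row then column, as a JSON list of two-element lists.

T0:
  2·area = 32  (B↔C swapped to make it positive)
  edge (8, 10)→(0, 6): d=(-8,-4) top-left  bias=+0
  edge (0, 6)→(12, 8): d=(12,2) right/bottom  bias=-1
  edge (12, 8)→(8, 10): d=(-4,2) right/bottom  bias=-1
    (1,3)@(3, 7): e=[4,6,22] → █
    (2,3)@(5, 7): e=[12,2,18] → █
    (3,3)@(7, 7): e=[20,-2,14] → ·
    (1,4)@(3, 9): e=[-12,30,14] → ·
    (2,4)@(5, 9): e=[-4,26,10] → ·
    (3,4)@(7, 9): e=[4,22,6] → █
    (4,4)@(9, 9): e=[12,18,2] → █
    (5,4)@(11, 9): e=[20,14,-2] → ·
    (3,5)@(7, 11): e=[-12,46,-2] → ·
    (4,5)@(9, 11): e=[-4,42,-6] → ·
  covered (4 px):
    · · · · · · · · ·
    · · · · · · · · ·
    · · · · · · · · ·
    · █ █ · · · · · ·
    · · · █ █ · · · ·
    · · · · · · · · ·
    · · · · · · · · ·
    · · · · · · · · ·
    · · · · · · · · ·

Result: [[1,3],[2,3],[3,4],[4,4]]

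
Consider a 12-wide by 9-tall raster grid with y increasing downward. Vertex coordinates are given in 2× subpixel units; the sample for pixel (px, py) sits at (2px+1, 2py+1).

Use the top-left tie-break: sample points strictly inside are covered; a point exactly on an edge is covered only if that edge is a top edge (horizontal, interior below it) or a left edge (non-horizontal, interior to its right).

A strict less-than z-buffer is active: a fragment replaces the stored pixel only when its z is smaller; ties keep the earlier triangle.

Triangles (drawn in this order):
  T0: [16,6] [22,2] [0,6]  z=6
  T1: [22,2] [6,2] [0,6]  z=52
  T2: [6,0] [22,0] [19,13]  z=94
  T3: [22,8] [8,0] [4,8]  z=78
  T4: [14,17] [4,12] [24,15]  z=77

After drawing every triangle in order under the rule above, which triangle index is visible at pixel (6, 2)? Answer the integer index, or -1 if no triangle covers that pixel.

T0:
  2·area = 64  (B↔C swapped to make it positive)
  edge (16, 6)→(0, 6): d=(-16,0) right/bottom  bias=-1
  edge (0, 6)→(22, 2): d=(22,-4) top-left  bias=+0
  edge (22, 2)→(16, 6): d=(-6,4) right/bottom  bias=-1
    (8,1)@(17, 3): e=[48,2,14] → #
    (9,1)@(19, 3): e=[48,10,6] → #
    (10,1)@(21, 3): e=[48,18,-2] → ·
    (3,2)@(7, 5): e=[16,6,42] → #
    (4,2)@(9, 5): e=[16,14,34] → #
    (5,2)@(11, 5): e=[16,22,26] → #
    (6,2)@(13, 5): e=[16,30,18] → #
    (7,2)@(15, 5): e=[16,38,10] → #
    (9,2)@(19, 5): e=[16,54,-6] → ·
    (3,3)@(7, 7): e=[-16,50,30] → ·
    (4,3)@(9, 7): e=[-16,58,22] → ·
    (5,3)@(11, 7): e=[-16,66,14] → ·
  covered (8 px):
    · · · · · · · · · · · ·
    · · · · · · · · # # · ·
    · · · # # # # # # · · ·
    · · · · · · · · · · · ·
    · · · · · · · · · · · ·
    · · · · · · · · · · · ·
    · · · · · · · · · · · ·
    · · · · · · · · · · · ·
    · · · · · · · · · · · ·
T1:
  2·area = 64  (B↔C swapped to make it positive)
  edge (22, 2)→(0, 6): d=(-22,4) right/bottom  bias=-1
  edge (0, 6)→(6, 2): d=(6,-4) top-left  bias=+0
  edge (6, 2)→(22, 2): d=(16,0) top-left  bias=+0
    (2,1)@(5, 3): e=[46,2,16] → #
    (3,1)@(7, 3): e=[38,10,16] → #
    (4,1)@(9, 3): e=[30,18,16] → #
    (5,1)@(11, 3): e=[22,26,16] → #
    (6,1)@(13, 3): e=[14,34,16] → #
    (7,1)@(15, 3): e=[6,42,16] → #
    (8,1)@(17, 3): e=[-2,50,16] → ·
    (1,2)@(3, 5): e=[10,6,48] → #
    (3,2)@(7, 5): e=[-6,22,48] → ·
    (4,2)@(9, 5): e=[-14,30,48] → ·
    (5,2)@(11, 5): e=[-22,38,48] → ·
    (6,2)@(13, 5): e=[-30,46,48] → ·
  covered (8 px):
    · · · · · · · · · · · ·
    · · # # # # # # · · · ·
    · # # · · · · · · · · ·
    · · · · · · · · · · · ·
    · · · · · · · · · · · ·
    · · · · · · · · · · · ·
    · · · · · · · · · · · ·
    · · · · · · · · · · · ·
    · · · · · · · · · · · ·
T2:
  2·area = 208
  edge (6, 0)→(22, 0): d=(16,0) top-left  bias=+0
  edge (22, 0)→(19, 13): d=(-3,13) right/bottom  bias=-1
  edge (19, 13)→(6, 0): d=(-13,-13) top-left  bias=+0
    (3,0)@(7, 1): e=[16,192,0] → #  [on edge]
    (4,0)@(9, 1): e=[16,166,26] → #
    (5,0)@(11, 1): e=[16,140,52] → #
    (6,0)@(13, 1): e=[16,114,78] → #
    (7,0)@(15, 1): e=[16,88,104] → #
    (8,0)@(17, 1): e=[16,62,130] → #
    (9,0)@(19, 1): e=[16,36,156] → #
    (10,0)@(21, 1): e=[16,10,182] → #
    (11,0)@(23, 1): e=[16,-16,208] → ·
    (3,1)@(7, 3): e=[48,186,-26] → ·
    (4,1)@(9, 3): e=[48,160,0] → #  [on edge]
    (11,1)@(23, 3): e=[48,-22,182] → ·
    (5,2)@(11, 5): e=[80,128,0] → #  [on edge]
    (6,3)@(13, 7): e=[112,96,0] → #  [on edge]
    (7,4)@(15, 9): e=[144,64,0] → #  [on edge]
    (8,5)@(17, 11): e=[176,32,0] → #  [on edge]
    (9,6)@(19, 13): e=[208,0,0] → ·  [on edge]
    (10,7)@(21, 15): e=[240,-32,0] → ·  [on edge]
    (11,8)@(23, 17): e=[272,-64,0] → ·  [on edge]
  covered (29 px):
    · · · # # # # # # # # ·
    · · · · # # # # # # # ·
    · · · · · # # # # # · ·
    · · · · · · # # # # · ·
    · · · · · · · # # # · ·
    · · · · · · · · # # · ·
    · · · · · · · · · · · ·
    · · · · · · · · · · · ·
    · · · · · · · · · · · ·
T3:
  2·area = 144  (B↔C swapped to make it positive)
  edge (22, 8)→(4, 8): d=(-18,0) right/bottom  bias=-1
  edge (4, 8)→(8, 0): d=(4,-8) top-left  bias=+0
  edge (8, 0)→(22, 8): d=(14,8) right/bottom  bias=-1
    (4,0)@(9, 1): e=[126,12,6] → #
    (5,0)@(11, 1): e=[126,28,-10] → ·
    (3,1)@(7, 3): e=[90,4,50] → #
    (5,1)@(11, 3): e=[90,36,18] → #
    (6,1)@(13, 3): e=[90,52,2] → #
    (7,1)@(15, 3): e=[90,68,-14] → ·
    (3,2)@(7, 5): e=[54,12,78] → #
    (7,2)@(15, 5): e=[54,76,14] → #
    (8,2)@(17, 5): e=[54,92,-2] → ·
    (2,3)@(5, 7): e=[18,4,122] → #
    (8,3)@(17, 7): e=[18,100,26] → #
    (9,3)@(19, 7): e=[18,116,10] → #
  covered (18 px):
    · · · · # · · · · · · ·
    · · · # # # # · · · · ·
    · · · # # # # # · · · ·
    · · # # # # # # # # · ·
    · · · · · · · · · · · ·
    · · · · · · · · · · · ·
    · · · · · · · · · · · ·
    · · · · · · · · · · · ·
    · · · · · · · · · · · ·
T4:
  2·area = 70
  edge (14, 17)→(4, 12): d=(-10,-5) top-left  bias=+0
  edge (4, 12)→(24, 15): d=(20,3) right/bottom  bias=-1
  edge (24, 15)→(14, 17): d=(-10,2) right/bottom  bias=-1
    (3,6)@(7, 13): e=[5,11,54] → #
    (4,6)@(9, 13): e=[15,5,50] → #
    (5,6)@(11, 13): e=[25,-1,46] → ·
    (3,7)@(7, 15): e=[-15,51,34] → ·
    (4,7)@(9, 15): e=[-5,45,30] → ·
    (5,7)@(11, 15): e=[5,39,26] → #
    (6,7)@(13, 15): e=[15,33,22] → #
    (7,7)@(15, 15): e=[25,27,18] → #
    (8,7)@(17, 15): e=[35,21,14] → #
    (9,7)@(19, 15): e=[45,15,10] → #
    (10,7)@(21, 15): e=[55,9,6] → #
    (11,7)@(23, 15): e=[65,3,2] → #
  covered (9 px):
    · · · · · · · · · · · ·
    · · · · · · · · · · · ·
    · · · · · · · · · · · ·
    · · · · · · · · · · · ·
    · · · · · · · · · · · ·
    · · · · · · · · · · · ·
    · · · # # · · · · · · ·
    · · · · · # # # # # # #
    · · · · · · · · · · · ·

Z-buffer (winner per pixel, '.' = empty):
  . . . 2 3 2 2 2 2 2 2 .
  . . 1 1 1 1 1 1 0 0 2 .
  . 1 1 0 0 0 0 0 0 2 . .
  . . 3 3 3 3 3 3 3 3 . .
  . . . . . . . 2 2 2 . .
  . . . . . . . . 2 2 . .
  . . . 4 4 . . . . . . .
  . . . . . 4 4 4 4 4 4 4
  . . . . . . . . . . . .

Final: 0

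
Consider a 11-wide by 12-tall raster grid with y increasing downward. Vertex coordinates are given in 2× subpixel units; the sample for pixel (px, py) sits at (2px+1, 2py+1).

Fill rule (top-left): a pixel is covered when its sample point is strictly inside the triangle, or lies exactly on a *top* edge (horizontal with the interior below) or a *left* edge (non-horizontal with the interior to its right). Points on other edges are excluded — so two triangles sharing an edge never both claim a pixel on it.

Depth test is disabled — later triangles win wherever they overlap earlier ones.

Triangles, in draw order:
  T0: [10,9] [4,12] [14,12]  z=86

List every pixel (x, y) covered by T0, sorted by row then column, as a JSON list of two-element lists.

T0:
  2·area = 30  (B↔C swapped to make it positive)
  edge (10, 9)→(14, 12): d=(4,3) right/bottom  bias=-1
  edge (14, 12)→(4, 12): d=(-10,0) right/bottom  bias=-1
  edge (4, 12)→(10, 9): d=(6,-3) top-left  bias=+0
    (3,5)@(7, 11): e=[17,10,3] → █
    (4,5)@(9, 11): e=[11,10,9] → █
    (5,5)@(11, 11): e=[5,10,15] → █
    (6,5)@(13, 11): e=[-1,10,21] → ·
    (3,6)@(7, 13): e=[25,-10,15] → ·
    (4,6)@(9, 13): e=[19,-10,21] → ·
    (5,6)@(11, 13): e=[13,-10,27] → ·
  covered (3 px):
    · · · · · · · · · · ·
    · · · · · · · · · · ·
    · · · · · · · · · · ·
    · · · · · · · · · · ·
    · · · · · · · · · · ·
    · · · █ █ █ · · · · ·
    · · · · · · · · · · ·
    · · · · · · · · · · ·
    · · · · · · · · · · ·
    · · · · · · · · · · ·
    · · · · · · · · · · ·
    · · · · · · · · · · ·

Answer: [[3,5],[4,5],[5,5]]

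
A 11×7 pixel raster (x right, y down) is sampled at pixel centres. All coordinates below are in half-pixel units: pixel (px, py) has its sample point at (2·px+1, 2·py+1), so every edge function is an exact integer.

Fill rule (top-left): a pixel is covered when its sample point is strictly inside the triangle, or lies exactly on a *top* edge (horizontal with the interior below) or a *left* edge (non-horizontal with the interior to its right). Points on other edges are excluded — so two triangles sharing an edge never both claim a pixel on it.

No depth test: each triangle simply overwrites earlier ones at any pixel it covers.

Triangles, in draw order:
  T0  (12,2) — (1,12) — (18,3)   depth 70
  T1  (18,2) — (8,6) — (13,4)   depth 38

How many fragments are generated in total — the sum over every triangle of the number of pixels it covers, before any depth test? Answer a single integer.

T0:
  2·area = 71  (B↔C swapped to make it positive)
  edge (12, 2)→(18, 3): d=(6,1) right/bottom  bias=-1
  edge (18, 3)→(1, 12): d=(-17,9) right/bottom  bias=-1
  edge (1, 12)→(12, 2): d=(11,-10) top-left  bias=+0
    (5,1)@(11, 3): e=[7,63,1] → X
    (6,1)@(13, 3): e=[5,45,21] → X
    (7,1)@(15, 3): e=[3,27,41] → X
    (8,1)@(17, 3): e=[1,9,61] → X
    (9,1)@(19, 3): e=[-1,-9,81] → .
    (4,2)@(9, 5): e=[21,47,3] → X
    (7,2)@(15, 5): e=[15,-7,63] → .
    (8,2)@(17, 5): e=[13,-25,83] → .
    (3,3)@(7, 7): e=[35,31,5] → X
    (5,3)@(11, 7): e=[31,-5,45] → .
    (6,3)@(13, 7): e=[29,-23,65] → .
    (2,4)@(5, 9): e=[49,15,7] → X
  covered (10 px):
    . . . . . . . . . . .
    . . . . . X X X X . .
    . . . . X X X . . . .
    . . . X X . . . . . .
    . . X . . . . . . . .
    . . . . . . . . . . .
    . . . . . . . . . . .
T1:
  degenerate (2·area = 0) — covers nothing

Final: 10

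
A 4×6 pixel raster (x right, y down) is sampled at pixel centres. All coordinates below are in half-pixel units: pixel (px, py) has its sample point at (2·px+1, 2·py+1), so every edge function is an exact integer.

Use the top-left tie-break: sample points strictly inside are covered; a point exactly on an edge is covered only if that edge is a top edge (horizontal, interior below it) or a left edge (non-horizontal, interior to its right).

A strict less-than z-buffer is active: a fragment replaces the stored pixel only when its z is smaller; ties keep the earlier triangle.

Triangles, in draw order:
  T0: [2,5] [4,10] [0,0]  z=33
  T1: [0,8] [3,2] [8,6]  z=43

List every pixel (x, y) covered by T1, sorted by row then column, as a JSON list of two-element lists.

T0:
  degenerate (2·area = 0) — covers nothing
T1:
  2·area = 42
  edge (0, 8)→(3, 2): d=(3,-6) top-left  bias=+0
  edge (3, 2)→(8, 6): d=(5,4) right/bottom  bias=-1
  edge (8, 6)→(0, 8): d=(-8,2) right/bottom  bias=-1
    (1,1)@(3, 3): e=[3,5,34] → █
    (2,1)@(5, 3): e=[15,-3,30] → ·
    (1,2)@(3, 5): e=[9,15,18] → █
    (2,2)@(5, 5): e=[21,7,14] → █
    (3,2)@(7, 5): e=[33,-1,10] → ·
    (0,3)@(1, 7): e=[3,33,6] → █
    (2,3)@(5, 7): e=[27,17,-2] → ·
    (0,4)@(1, 9): e=[9,43,-10] → ·
    (1,4)@(3, 9): e=[21,35,-14] → ·
  covered (5 px):
    · · · ·
    · █ · ·
    · █ █ ·
    █ █ · ·
    · · · ·
    · · · ·

Final: [[1,1],[1,2],[2,2],[0,3],[1,3]]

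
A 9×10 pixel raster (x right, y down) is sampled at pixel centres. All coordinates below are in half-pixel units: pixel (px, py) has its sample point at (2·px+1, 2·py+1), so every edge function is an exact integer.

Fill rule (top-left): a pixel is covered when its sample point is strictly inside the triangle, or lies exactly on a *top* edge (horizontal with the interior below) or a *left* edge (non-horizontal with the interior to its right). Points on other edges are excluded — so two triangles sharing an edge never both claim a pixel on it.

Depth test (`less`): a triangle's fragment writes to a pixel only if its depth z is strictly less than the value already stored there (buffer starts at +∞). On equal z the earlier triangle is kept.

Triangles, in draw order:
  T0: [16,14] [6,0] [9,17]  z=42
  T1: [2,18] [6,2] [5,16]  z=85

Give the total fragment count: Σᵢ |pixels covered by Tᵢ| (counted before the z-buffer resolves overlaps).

T0:
  2·area = 128  (B↔C swapped to make it positive)
  edge (16, 14)→(9, 17): d=(-7,3) right/bottom  bias=-1
  edge (9, 17)→(6, 0): d=(-3,-17) top-left  bias=+0
  edge (6, 0)→(16, 14): d=(10,14) right/bottom  bias=-1
    (3,1)@(7, 3): e=[104,8,16] → █
    (4,1)@(9, 3): e=[98,42,-12] → ·
    (3,2)@(7, 5): e=[90,2,36] → █
    (4,2)@(9, 5): e=[84,36,8] → █
    (5,2)@(11, 5): e=[78,70,-20] → ·
    (3,3)@(7, 7): e=[76,-4,56] → ·
    (4,3)@(9, 7): e=[70,30,28] → █
    (5,3)@(11, 7): e=[64,64,0] → ·  [on edge]
    (4,4)@(9, 9): e=[56,24,48] → █
    (5,4)@(11, 9): e=[50,58,20] → █
    (6,4)@(13, 9): e=[44,92,-8] → ·
    (4,5)@(9, 11): e=[42,18,68] → █
    (4,8)@(9, 17): e=[0,0,128] → ·  [on edge]
  covered (16 px):
    · · · · · · · · ·
    · · · █ · · · · ·
    · · · █ █ · · · ·
    · · · · █ · · · ·
    · · · · █ █ · · ·
    · · · · █ █ █ · ·
    · · · · █ █ █ █ ·
    · · · · █ █ █ · ·
    · · · · · · · · ·
    · · · · · · · · ·
T1:
  2·area = 40
  edge (2, 18)→(6, 2): d=(4,-16) top-left  bias=+0
  edge (6, 2)→(5, 16): d=(-1,14) right/bottom  bias=-1
  edge (5, 16)→(2, 18): d=(-3,2) right/bottom  bias=-1
    (2,3)@(5, 7): e=[4,9,27] → █
    (3,3)@(7, 7): e=[36,-19,23] → ·
    (2,4)@(5, 9): e=[12,7,21] → █
    (3,4)@(7, 9): e=[44,-21,17] → ·
    (2,5)@(5, 11): e=[20,5,15] → █
    (3,5)@(7, 11): e=[52,-23,11] → ·
    (2,6)@(5, 13): e=[28,3,9] → █
    (3,6)@(7, 13): e=[60,-25,5] → ·
    (1,7)@(3, 15): e=[4,29,7] → █
    (3,7)@(7, 15): e=[68,-27,-1] → ·
    (1,8)@(3, 17): e=[12,27,1] → █
    (2,8)@(5, 17): e=[44,-1,-3] → ·
  covered (7 px):
    · · · · · · · · ·
    · · · · · · · · ·
    · · · · · · · · ·
    · · █ · · · · · ·
    · · █ · · · · · ·
    · · █ · · · · · ·
    · · █ · · · · · ·
    · █ █ · · · · · ·
    · █ · · · · · · ·
    · · · · · · · · ·

Final: 23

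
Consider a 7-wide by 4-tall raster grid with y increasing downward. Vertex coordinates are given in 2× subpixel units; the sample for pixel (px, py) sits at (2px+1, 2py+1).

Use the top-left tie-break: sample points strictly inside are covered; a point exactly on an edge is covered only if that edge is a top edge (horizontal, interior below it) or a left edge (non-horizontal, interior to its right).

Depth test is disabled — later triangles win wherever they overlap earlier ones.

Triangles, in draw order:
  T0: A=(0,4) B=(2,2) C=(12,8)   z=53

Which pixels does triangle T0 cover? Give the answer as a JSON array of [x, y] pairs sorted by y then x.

T0:
  2·area = 32
  edge (0, 4)→(2, 2): d=(2,-2) top-left  bias=+0
  edge (2, 2)→(12, 8): d=(10,6) right/bottom  bias=-1
  edge (12, 8)→(0, 4): d=(-12,-4) top-left  bias=+0
    (1,0)@(3, 1): e=[0,-16,48] → .  [on edge]
    (0,1)@(1, 3): e=[0,16,16] → X  [on edge]
    (1,1)@(3, 3): e=[4,4,24] → X
    (2,1)@(5, 3): e=[8,-8,32] → .
    (0,2)@(1, 5): e=[4,36,-8] → .
    (1,2)@(3, 5): e=[8,24,0] → X  [on edge]
    (2,2)@(5, 5): e=[12,12,8] → X
    (3,2)@(7, 5): e=[16,0,16] → .  [on edge]
    (1,3)@(3, 7): e=[12,44,-24] → .
    (2,3)@(5, 7): e=[16,32,-16] → .
    (4,3)@(9, 7): e=[24,8,0] → X  [on edge]
    (5,3)@(11, 7): e=[28,-4,8] → .
  covered (5 px):
    . . . . . . .
    X X . . . . .
    . X X . . . .
    . . . . X . .

Result: [[0,1],[1,1],[1,2],[2,2],[4,3]]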